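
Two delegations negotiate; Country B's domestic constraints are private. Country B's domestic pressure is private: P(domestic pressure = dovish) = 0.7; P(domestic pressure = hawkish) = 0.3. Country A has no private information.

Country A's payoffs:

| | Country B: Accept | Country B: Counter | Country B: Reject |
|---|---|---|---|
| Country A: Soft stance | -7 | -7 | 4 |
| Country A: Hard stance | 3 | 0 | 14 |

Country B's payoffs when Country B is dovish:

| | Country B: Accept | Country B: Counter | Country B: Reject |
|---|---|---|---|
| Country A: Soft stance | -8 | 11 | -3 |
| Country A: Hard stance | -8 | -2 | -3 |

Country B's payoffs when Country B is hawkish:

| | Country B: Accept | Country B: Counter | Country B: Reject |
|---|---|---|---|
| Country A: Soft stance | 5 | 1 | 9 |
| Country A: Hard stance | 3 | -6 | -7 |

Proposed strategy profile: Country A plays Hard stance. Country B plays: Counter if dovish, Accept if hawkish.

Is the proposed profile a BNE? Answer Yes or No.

Yes

Country A plays Hard stance: E[Hard stance] = 0.7·(0) + 0.3·(3) = 0.9; E[Soft stance] = -7. Best-responding. ✓
Country B (domestic pressure dovish), facing Hard stance: Accept gives -8, Counter gives -2, Reject gives -3. Proposed Counter is best. ✓
Country B (domestic pressure hawkish), facing Hard stance: Accept gives 3, Counter gives -6, Reject gives -7. Proposed Accept is best. ✓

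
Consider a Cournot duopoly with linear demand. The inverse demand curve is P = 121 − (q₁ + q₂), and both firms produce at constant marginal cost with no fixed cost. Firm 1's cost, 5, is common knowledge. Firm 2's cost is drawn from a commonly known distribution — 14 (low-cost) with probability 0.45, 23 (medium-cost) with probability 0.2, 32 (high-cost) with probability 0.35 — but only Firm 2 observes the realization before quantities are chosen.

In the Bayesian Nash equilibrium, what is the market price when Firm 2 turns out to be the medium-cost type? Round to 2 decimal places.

49.82

Each type of Firm 2 best-responds to q₁; Firm 1 best-responds to the expected q₂ over Firm 2's types.
Firm 2 with cost c maximizes (121 − (q₁+q₂) − c)·q₂, giving q₂(c) = (121 − c − q₁)/2.
E[c₂] = 0.45·14 + 0.2·23 + 0.35·32 = 22.1
Firm 1's FOC against E[q₂] yields q₁ = (121 − 2·5 + E[c₂])/3 = (121 − 10 + 22.1)/3 = 44.3667.
q₂(medium-cost) = 26.8167, so P = 121 − (44.3667 + 26.8167) = 49.8167.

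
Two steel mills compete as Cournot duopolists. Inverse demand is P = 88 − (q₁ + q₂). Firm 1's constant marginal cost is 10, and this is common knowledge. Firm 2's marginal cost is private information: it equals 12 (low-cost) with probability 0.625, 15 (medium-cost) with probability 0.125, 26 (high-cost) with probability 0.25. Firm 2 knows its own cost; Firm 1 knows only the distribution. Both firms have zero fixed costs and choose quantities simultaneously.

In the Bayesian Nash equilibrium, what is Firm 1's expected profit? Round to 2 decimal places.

Type-c best response for Firm 2: q₂(c) = (88 − c)/2 − q₁/2.
Firm 1 maximizes expected profit; its first-order condition is 88 − 2q₁ − E[q₂] − 10 = 0.
Substituting E[q₂] and solving: E[c₂] = 15.875, so q₁ = (88 − 2·10 + 15.875)/3 = 27.9583.
E[P] = 88 − (q₁ + E[q₂]) = 37.9583; Firm 1's expected profit = (E[P] − 10)·q₁ = (37.9583 − 10)·27.9583 = 781.668.

781.67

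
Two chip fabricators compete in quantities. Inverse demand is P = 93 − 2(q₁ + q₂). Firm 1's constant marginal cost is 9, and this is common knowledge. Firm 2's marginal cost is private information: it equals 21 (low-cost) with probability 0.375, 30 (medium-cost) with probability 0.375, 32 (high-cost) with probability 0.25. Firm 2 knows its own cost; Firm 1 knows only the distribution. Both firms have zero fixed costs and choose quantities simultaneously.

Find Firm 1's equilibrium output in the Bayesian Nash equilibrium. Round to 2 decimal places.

Firm 2 with cost c maximizes (93 − 2(q₁+q₂) − c)·q₂, giving q₂(c) = (93 − c − 2q₁)/4.
E[c₂] = 0.375·21 + 0.375·30 + 0.25·32 = 27.125
Firm 1's FOC against E[q₂] yields q₁ = (93 − 2·9 + E[c₂])/6 = (93 − 18 + 27.125)/6 = 17.0208.

17.02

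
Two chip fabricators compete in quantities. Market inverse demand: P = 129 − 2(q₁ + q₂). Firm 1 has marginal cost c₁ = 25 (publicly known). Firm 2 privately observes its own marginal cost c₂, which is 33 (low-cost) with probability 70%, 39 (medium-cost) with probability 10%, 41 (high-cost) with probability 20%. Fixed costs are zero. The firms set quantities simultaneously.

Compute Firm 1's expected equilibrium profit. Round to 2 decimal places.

Type-c best response for Firm 2: q₂(c) = (129 − c)/4 − q₁/2.
Firm 1 maximizes expected profit; its first-order condition is 129 − 4q₁ − 2E[q₂] − 25 = 0.
Substituting E[q₂] and solving: E[c₂] = 35.2, so q₁ = (129 − 2·25 + 35.2)/6 = 19.0333.
E[P] = 129 − 2·(q₁ + E[q₂]) = 63.0667; Firm 1's expected profit = (E[P] − 25)·q₁ = (63.0667 − 25)·19.0333 = 724.536.

724.54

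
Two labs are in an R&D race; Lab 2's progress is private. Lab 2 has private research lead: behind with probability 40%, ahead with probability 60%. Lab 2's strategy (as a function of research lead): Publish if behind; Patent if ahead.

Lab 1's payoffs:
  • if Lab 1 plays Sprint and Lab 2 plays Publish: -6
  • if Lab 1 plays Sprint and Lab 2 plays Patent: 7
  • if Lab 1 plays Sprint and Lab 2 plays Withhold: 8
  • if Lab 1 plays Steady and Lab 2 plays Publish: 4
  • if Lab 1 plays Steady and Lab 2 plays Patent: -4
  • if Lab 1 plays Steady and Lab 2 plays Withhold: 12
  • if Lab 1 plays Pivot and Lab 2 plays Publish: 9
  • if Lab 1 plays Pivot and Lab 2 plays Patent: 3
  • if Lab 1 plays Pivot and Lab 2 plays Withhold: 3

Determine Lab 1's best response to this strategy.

Pivot

E[Sprint] = 0.4·(-6) + 0.6·(7) = 1.8
E[Steady] = 0.4·(4) + 0.6·(-4) = -0.8
E[Pivot] = 0.4·(9) + 0.6·(3) = 5.4
Best response: Pivot (5.4 is the largest).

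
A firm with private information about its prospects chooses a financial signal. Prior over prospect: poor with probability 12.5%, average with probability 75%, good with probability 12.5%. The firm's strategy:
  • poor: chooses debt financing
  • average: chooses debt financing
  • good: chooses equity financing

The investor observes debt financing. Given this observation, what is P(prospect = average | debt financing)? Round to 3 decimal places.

P(debt financing) = 0.125·1 + 0.75·1 + 0.125·0 = 0.875
P(average | debt financing) = (0.75·1) / 0.875 = 0.75 / 0.875 = 0.857143

0.857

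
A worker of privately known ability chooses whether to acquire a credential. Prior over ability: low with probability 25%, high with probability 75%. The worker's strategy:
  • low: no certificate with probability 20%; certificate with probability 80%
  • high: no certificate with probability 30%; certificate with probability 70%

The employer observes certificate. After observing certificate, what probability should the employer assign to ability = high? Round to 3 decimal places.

P(certificate) = 0.25·0.8 + 0.75·0.7 = 0.725
P(high | certificate) = (0.75·0.7) / 0.725 = 0.525 / 0.725 = 0.724138

0.724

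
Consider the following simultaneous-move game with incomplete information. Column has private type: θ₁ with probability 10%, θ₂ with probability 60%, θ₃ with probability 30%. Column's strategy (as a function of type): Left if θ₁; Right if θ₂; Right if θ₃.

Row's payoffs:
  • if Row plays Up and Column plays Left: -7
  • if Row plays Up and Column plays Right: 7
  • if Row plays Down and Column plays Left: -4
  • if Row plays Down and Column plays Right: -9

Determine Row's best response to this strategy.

Up

E[Up] = 0.1·(-7) + 0.6·(7) + 0.3·(7) = 5.6
E[Down] = 0.1·(-4) + 0.6·(-9) + 0.3·(-9) = -8.5
Best response: Up (5.6 is the largest).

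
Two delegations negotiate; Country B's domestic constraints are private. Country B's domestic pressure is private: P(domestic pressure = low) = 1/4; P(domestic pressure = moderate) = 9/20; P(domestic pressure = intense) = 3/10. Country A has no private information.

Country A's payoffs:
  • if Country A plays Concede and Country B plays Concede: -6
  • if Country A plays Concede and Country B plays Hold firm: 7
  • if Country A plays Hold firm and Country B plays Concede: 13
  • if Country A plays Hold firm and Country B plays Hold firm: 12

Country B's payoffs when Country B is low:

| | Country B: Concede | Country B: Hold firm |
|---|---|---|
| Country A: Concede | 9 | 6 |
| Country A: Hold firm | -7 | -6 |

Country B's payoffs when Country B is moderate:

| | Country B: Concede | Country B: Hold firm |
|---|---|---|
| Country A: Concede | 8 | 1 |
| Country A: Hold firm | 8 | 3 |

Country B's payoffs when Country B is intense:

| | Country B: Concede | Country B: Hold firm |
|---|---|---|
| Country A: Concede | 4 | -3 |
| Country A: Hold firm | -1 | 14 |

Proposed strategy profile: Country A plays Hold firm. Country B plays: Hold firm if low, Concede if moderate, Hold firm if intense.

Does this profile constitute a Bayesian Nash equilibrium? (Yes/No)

Yes

A profile is a BNE iff every type of every player is best-responding given beliefs about the other side.
Country A plays Hold firm: E[Hold firm] = 1/4·(12) + 9/20·(13) + 3/10·(12) = 249/20; E[Concede] = 23/20. Best-responding. ✓
Country B (domestic pressure low), facing Hold firm: Concede gives -7, Hold firm gives -6. Proposed Hold firm is best. ✓
Country B (domestic pressure moderate), facing Hold firm: Concede gives 8, Hold firm gives 3. Proposed Concede is best. ✓
Country B (domestic pressure intense), facing Hold firm: Concede gives -1, Hold firm gives 14. Proposed Hold firm is best. ✓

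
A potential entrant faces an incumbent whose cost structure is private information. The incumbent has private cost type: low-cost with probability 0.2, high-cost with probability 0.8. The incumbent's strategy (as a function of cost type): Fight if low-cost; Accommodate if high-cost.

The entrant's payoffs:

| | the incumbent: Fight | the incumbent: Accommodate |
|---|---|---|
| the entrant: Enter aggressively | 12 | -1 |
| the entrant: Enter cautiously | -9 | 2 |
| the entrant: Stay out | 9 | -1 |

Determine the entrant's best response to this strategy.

Enter aggressively

Compute the entrant's expected payoff for each action, taking the expectation over the incumbent's type.
E[Enter aggressively] = 0.2·(12) + 0.8·(-1) = 1.6
E[Enter cautiously] = 0.2·(-9) + 0.8·(2) = -0.2
E[Stay out] = 0.2·(9) + 0.8·(-1) = 1
Best response: Enter aggressively (1.6 is the largest).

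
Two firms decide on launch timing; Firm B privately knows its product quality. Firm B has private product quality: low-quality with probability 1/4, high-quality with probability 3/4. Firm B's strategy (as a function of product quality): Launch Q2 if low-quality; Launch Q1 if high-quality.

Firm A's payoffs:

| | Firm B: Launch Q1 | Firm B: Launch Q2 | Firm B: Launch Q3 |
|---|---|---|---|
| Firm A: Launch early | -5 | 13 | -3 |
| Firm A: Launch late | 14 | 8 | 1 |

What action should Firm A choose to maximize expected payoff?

Compute Firm A's expected payoff for each action, taking the expectation over Firm B's type.
E[Launch early] = 1/4·(13) + 3/4·(-5) = -1/2
E[Launch late] = 1/4·(8) + 3/4·(14) = 25/2
Best response: Launch late (25/2 is the largest).

Launch late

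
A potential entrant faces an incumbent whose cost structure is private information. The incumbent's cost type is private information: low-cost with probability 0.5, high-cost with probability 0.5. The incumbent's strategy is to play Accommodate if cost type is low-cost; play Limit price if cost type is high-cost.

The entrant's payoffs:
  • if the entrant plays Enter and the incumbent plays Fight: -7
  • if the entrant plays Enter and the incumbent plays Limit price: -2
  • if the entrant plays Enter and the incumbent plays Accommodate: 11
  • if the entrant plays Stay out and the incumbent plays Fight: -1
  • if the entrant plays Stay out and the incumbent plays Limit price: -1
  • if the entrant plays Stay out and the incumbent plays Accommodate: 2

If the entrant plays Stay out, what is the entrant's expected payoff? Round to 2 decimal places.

E[Stay out] = 0.5·2 + 0.5·(-1) = 1 + (-0.5) = 0.5

0.50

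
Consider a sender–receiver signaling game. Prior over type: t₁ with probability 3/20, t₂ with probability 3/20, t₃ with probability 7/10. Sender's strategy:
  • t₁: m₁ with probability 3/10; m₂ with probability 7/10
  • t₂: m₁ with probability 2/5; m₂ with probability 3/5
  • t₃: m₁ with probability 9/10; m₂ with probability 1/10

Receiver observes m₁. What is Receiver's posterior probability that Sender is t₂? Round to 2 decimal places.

0.08

Apply Bayes' rule using the sender's strategy as the likelihood.
P(m₁) = (3/20)·(3/10) + (3/20)·(2/5) + (7/10)·(9/10) = 147/200
P(t₂ | m₁) = ((3/20)·(2/5)) / (147/200) = (3/50) / (147/200) = 4/49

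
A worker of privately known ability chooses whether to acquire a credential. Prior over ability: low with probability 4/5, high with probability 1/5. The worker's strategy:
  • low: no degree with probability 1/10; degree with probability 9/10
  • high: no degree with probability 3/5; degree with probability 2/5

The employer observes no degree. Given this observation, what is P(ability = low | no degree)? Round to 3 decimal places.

Apply Bayes' rule using the sender's strategy as the likelihood.
P(no degree) = (4/5)·(1/10) + (1/5)·(3/5) = 1/5
P(low | no degree) = ((4/5)·(1/10)) / (1/5) = (2/25) / (1/5) = 2/5

0.400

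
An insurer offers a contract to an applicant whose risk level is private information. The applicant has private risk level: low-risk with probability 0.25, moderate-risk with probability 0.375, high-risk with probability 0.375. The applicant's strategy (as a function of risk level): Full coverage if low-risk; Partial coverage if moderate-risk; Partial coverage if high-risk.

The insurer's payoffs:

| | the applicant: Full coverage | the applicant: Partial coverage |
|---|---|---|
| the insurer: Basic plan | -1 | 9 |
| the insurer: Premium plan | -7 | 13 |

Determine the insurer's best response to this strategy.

Premium plan

E[Basic plan] = 0.25·(-1) + 0.375·(9) + 0.375·(9) = 6.5
E[Premium plan] = 0.25·(-7) + 0.375·(13) + 0.375·(13) = 8
Best response: Premium plan (8 is the largest).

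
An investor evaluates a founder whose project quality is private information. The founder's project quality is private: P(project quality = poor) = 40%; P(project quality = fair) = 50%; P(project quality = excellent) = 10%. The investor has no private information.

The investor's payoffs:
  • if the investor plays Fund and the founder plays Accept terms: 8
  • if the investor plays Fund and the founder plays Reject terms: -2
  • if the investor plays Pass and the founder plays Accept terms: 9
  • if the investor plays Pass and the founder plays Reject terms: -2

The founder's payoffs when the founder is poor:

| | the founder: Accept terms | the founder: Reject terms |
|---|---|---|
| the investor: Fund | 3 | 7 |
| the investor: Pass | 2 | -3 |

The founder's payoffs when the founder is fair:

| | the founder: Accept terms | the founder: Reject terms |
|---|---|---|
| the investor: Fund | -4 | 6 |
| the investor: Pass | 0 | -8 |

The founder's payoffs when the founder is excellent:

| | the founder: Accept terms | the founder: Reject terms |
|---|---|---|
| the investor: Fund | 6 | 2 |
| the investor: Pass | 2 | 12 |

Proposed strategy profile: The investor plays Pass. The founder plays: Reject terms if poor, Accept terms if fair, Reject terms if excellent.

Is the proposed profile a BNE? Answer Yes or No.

No

The investor plays Pass: E[Pass] = 0.4·(-2) + 0.5·(9) + 0.1·(-2) = 3.5; E[Fund] = 3. Best-responding. ✓
The founder (project quality poor), facing Pass: Accept terms gives 2, Reject terms gives -3. Proposed Reject terms is not best — profitable deviation exists. ✗
The founder (project quality fair), facing Pass: Accept terms gives 0, Reject terms gives -8. Proposed Accept terms is best. ✓
The founder (project quality excellent), facing Pass: Accept terms gives 2, Reject terms gives 12. Proposed Reject terms is best. ✓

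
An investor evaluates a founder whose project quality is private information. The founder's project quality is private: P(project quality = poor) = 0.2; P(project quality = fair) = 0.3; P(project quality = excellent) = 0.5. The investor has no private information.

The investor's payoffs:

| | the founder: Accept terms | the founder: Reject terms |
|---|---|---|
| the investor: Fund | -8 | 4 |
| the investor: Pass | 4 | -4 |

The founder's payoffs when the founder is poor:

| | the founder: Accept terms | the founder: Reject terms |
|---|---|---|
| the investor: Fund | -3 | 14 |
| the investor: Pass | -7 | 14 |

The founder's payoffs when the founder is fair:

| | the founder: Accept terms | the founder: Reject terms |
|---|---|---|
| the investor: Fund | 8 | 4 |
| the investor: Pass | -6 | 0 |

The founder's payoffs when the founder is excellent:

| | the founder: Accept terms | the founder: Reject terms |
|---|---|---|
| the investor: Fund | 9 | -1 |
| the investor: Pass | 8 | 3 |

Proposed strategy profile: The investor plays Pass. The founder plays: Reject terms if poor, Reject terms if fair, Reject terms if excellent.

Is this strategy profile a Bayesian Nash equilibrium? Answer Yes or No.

No

The investor plays Pass: E[Pass] = 0.2·(-4) + 0.3·(-4) + 0.5·(-4) = -4; E[Fund] = 4. Not best-responding. ✗
The founder (project quality poor), facing Pass: Accept terms gives -7, Reject terms gives 14. Proposed Reject terms is best. ✓
The founder (project quality fair), facing Pass: Accept terms gives -6, Reject terms gives 0. Proposed Reject terms is best. ✓
The founder (project quality excellent), facing Pass: Accept terms gives 8, Reject terms gives 3. Proposed Reject terms is not best — profitable deviation exists. ✗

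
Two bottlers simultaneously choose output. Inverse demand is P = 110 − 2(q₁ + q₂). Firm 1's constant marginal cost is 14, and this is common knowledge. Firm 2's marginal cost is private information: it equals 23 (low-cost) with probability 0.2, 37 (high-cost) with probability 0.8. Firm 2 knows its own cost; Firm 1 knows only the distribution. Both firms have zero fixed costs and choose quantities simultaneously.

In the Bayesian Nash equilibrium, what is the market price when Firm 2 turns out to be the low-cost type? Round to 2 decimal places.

47.13

Firm 2 with cost c maximizes (110 − 2(q₁+q₂) − c)·q₂, giving q₂(c) = (110 − c − 2q₁)/4.
E[c₂] = 0.2·23 + 0.8·37 = 34.2
Firm 1's FOC against E[q₂] yields q₁ = (110 − 2·14 + E[c₂])/6 = (110 − 28 + 34.2)/6 = 19.3667.
q₂(low-cost) = 12.0667, so P = 110 − 2·(19.3667 + 12.0667) = 47.1333.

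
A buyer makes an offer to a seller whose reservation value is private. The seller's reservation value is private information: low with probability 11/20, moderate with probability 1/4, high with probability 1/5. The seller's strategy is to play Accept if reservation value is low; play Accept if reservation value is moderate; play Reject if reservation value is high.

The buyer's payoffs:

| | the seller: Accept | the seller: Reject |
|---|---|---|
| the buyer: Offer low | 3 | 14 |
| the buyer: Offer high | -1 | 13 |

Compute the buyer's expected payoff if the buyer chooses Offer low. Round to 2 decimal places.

E[Offer low] = 11/20·3 + 1/4·3 + 1/5·14 = 33/20 + 3/4 + 14/5 = 26/5

5.20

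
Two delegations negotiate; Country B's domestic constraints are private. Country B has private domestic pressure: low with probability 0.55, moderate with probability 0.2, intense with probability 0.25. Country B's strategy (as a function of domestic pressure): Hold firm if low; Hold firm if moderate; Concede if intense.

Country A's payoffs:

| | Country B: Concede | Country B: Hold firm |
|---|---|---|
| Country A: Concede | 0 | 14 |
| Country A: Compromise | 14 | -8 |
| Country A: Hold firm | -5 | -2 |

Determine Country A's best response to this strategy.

Concede

Compute Country A's expected payoff for each action, taking the expectation over Country B's type.
E[Concede] = 0.55·(14) + 0.2·(14) + 0.25·(0) = 10.5
E[Compromise] = 0.55·(-8) + 0.2·(-8) + 0.25·(14) = -2.5
E[Hold firm] = 0.55·(-2) + 0.2·(-2) + 0.25·(-5) = -2.75
Best response: Concede (10.5 is the largest).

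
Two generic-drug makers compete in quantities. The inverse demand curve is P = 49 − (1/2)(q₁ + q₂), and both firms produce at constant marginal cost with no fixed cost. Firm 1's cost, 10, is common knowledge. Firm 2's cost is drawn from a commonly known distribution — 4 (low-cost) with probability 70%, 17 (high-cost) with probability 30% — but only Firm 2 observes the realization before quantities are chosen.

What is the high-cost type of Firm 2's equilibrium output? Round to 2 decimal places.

19.70

Each type of Firm 2 best-responds to q₁; Firm 1 best-responds to the expected q₂ over Firm 2's types.
Firm 2 with cost c maximizes (49 − (1/2)(q₁+q₂) − c)·q₂, giving q₂(c) = (49 − c − (1/2)q₁).
E[c₂] = 0.7·4 + 0.3·17 = 7.9
Firm 1's FOC against E[q₂] yields q₁ = (49 − 2·10 + E[c₂])/(3/2) = (49 − 20 + 7.9)/(3/2) = 24.6.
q₂(high-cost) = (49 − 17 − (1/2)·24.6) = 19.7.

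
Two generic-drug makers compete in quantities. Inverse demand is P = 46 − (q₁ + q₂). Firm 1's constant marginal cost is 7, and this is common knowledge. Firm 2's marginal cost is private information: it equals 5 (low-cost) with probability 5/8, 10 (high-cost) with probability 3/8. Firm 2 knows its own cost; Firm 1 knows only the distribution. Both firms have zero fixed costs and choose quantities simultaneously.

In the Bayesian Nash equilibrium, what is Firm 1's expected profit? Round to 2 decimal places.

Type-c best response for Firm 2: q₂(c) = (46 − c)/2 − q₁/2.
Firm 1 maximizes expected profit; its first-order condition is 46 − 2q₁ − E[q₂] − 7 = 0.
Substituting E[q₂] and solving: E[c₂] = 6.875, so q₁ = (46 − 2·7 + 6.875)/3 = 12.9583.
E[P] = 46 − (q₁ + E[q₂]) = 19.9583; Firm 1's expected profit = (E[P] − 7)·q₁ = (19.9583 − 7)·12.9583 = 167.918.

167.92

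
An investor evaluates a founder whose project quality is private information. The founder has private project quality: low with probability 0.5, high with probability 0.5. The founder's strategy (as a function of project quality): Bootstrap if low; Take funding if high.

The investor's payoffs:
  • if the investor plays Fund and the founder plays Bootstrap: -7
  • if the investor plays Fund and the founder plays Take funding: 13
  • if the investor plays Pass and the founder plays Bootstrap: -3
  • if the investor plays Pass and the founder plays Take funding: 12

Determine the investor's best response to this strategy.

E[Fund] = 0.5·(-7) + 0.5·(13) = 3
E[Pass] = 0.5·(-3) + 0.5·(12) = 4.5
Best response: Pass (4.5 is the largest).

Pass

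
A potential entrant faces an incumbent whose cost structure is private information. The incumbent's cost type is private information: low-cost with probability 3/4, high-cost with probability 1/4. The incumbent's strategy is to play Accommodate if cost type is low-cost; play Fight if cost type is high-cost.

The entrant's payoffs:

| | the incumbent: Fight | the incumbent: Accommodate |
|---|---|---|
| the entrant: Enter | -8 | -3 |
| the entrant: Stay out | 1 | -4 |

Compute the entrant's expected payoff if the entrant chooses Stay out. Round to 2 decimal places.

Take the expectation over the incumbent's cost type, weighting each type's action by its prior probability.
E[Stay out] = 3/4·(-4) + 1/4·1 = (-3) + 1/4 = -11/4

-2.75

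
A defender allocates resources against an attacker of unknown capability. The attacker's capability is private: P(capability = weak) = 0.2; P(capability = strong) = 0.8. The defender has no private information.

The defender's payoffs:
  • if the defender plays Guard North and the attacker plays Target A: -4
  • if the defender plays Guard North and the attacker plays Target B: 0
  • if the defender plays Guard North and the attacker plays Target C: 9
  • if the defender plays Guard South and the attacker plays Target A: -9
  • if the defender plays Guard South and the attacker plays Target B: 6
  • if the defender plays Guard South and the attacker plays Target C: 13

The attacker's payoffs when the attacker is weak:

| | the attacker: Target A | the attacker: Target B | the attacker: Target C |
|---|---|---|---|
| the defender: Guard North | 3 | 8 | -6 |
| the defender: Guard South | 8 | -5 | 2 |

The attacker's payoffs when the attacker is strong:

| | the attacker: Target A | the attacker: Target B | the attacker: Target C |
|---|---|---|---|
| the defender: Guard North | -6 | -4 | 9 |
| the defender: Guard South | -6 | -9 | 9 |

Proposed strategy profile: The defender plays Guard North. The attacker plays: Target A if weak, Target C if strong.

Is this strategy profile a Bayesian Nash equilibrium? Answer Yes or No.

The defender plays Guard North: E[Guard North] = 0.2·(-4) + 0.8·(9) = 6.4; E[Guard South] = 8.6. Not best-responding. ✗
The attacker (capability weak), facing Guard North: Target A gives 3, Target B gives 8, Target C gives -6. Proposed Target A is not best — profitable deviation exists. ✗
The attacker (capability strong), facing Guard North: Target A gives -6, Target B gives -4, Target C gives 9. Proposed Target C is best. ✓

No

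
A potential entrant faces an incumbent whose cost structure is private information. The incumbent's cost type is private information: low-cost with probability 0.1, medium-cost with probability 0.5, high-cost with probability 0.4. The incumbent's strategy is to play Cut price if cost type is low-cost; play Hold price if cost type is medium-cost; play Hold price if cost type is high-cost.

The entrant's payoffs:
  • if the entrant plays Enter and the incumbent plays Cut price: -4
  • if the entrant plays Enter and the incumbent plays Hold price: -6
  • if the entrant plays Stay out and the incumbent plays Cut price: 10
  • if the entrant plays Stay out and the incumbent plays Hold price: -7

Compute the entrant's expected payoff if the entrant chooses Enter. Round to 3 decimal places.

E[Enter] = 0.1·(-4) + 0.5·(-6) + 0.4·(-6) = (-0.4) + (-3) + (-2.4) = -5.8

-5.800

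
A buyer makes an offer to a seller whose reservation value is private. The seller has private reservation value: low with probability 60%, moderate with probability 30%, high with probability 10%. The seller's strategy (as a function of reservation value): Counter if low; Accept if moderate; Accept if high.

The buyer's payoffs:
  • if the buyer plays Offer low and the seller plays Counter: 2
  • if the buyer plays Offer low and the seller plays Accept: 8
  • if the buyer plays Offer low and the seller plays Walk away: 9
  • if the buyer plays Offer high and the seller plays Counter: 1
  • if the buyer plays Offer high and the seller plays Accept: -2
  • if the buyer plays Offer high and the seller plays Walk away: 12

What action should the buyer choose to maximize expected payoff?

E[Offer low] = 0.6·(2) + 0.3·(8) + 0.1·(8) = 4.4
E[Offer high] = 0.6·(1) + 0.3·(-2) + 0.1·(-2) = -0.2
Best response: Offer low (4.4 is the largest).

Offer low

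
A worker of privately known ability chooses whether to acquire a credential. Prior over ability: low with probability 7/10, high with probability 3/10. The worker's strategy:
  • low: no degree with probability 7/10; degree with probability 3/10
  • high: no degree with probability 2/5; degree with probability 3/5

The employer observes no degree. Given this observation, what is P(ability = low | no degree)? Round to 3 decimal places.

0.803

P(no degree) = (7/10)·(7/10) + (3/10)·(2/5) = 61/100
P(low | no degree) = ((7/10)·(7/10)) / (61/100) = (49/100) / (61/100) = 49/61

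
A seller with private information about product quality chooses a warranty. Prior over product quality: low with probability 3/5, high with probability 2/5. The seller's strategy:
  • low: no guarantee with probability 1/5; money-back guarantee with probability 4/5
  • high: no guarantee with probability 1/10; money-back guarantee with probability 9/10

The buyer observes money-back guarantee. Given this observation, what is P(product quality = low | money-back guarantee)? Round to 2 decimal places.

0.57

P(money-back guarantee) = (3/5)·(4/5) + (2/5)·(9/10) = 21/25
P(low | money-back guarantee) = ((3/5)·(4/5)) / (21/25) = (12/25) / (21/25) = 4/7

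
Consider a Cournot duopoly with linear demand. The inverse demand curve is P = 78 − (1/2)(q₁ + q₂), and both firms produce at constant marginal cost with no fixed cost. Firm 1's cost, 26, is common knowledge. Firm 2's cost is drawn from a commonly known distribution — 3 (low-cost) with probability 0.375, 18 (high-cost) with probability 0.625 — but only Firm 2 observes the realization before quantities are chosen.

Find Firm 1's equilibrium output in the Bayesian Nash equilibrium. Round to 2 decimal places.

Firm 2 with cost c maximizes (78 − (1/2)(q₁+q₂) − c)·q₂, giving q₂(c) = (78 − c − (1/2)q₁).
E[c₂] = 0.375·3 + 0.625·18 = 12.375
Firm 1's FOC against E[q₂] yields q₁ = (78 − 2·26 + E[c₂])/(3/2) = (78 − 52 + 12.375)/(3/2) = 25.5833.

25.58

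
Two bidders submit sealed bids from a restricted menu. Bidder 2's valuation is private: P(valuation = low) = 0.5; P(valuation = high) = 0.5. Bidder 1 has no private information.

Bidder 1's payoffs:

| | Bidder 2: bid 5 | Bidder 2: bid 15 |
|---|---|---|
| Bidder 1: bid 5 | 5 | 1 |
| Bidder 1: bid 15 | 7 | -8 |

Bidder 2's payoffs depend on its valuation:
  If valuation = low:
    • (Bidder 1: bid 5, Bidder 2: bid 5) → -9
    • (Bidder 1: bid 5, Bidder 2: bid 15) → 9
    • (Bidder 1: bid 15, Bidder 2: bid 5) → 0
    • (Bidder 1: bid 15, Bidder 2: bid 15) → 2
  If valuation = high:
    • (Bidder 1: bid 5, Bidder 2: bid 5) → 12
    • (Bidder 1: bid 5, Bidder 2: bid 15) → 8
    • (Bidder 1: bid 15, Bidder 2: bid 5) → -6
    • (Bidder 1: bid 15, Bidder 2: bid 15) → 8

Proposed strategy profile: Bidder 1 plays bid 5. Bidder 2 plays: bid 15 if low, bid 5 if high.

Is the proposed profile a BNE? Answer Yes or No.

Yes

Bidder 1 plays bid 5: E[bid 5] = 0.5·(1) + 0.5·(5) = 3; E[bid 15] = -0.5. Best-responding. ✓
Bidder 2 (valuation low), facing bid 5: bid 5 gives -9, bid 15 gives 9. Proposed bid 15 is best. ✓
Bidder 2 (valuation high), facing bid 5: bid 5 gives 12, bid 15 gives 8. Proposed bid 5 is best. ✓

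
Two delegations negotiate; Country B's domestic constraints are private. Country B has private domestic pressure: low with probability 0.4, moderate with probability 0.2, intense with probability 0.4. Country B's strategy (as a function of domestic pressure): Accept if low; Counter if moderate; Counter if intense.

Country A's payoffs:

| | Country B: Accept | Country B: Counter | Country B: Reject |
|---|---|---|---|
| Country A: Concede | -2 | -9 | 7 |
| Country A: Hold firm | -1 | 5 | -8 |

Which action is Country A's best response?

E[Concede] = 0.4·(-2) + 0.2·(-9) + 0.4·(-9) = -6.2
E[Hold firm] = 0.4·(-1) + 0.2·(5) + 0.4·(5) = 2.6
Best response: Hold firm (2.6 is the largest).

Hold firm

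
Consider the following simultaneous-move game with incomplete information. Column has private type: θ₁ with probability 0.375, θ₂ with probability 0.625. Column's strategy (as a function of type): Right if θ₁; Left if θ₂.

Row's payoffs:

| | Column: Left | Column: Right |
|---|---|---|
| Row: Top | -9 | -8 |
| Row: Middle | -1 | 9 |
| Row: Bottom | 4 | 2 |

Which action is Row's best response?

Bottom

E[Top] = 0.375·(-8) + 0.625·(-9) = -8.625
E[Middle] = 0.375·(9) + 0.625·(-1) = 2.75
E[Bottom] = 0.375·(2) + 0.625·(4) = 3.25
Best response: Bottom (3.25 is the largest).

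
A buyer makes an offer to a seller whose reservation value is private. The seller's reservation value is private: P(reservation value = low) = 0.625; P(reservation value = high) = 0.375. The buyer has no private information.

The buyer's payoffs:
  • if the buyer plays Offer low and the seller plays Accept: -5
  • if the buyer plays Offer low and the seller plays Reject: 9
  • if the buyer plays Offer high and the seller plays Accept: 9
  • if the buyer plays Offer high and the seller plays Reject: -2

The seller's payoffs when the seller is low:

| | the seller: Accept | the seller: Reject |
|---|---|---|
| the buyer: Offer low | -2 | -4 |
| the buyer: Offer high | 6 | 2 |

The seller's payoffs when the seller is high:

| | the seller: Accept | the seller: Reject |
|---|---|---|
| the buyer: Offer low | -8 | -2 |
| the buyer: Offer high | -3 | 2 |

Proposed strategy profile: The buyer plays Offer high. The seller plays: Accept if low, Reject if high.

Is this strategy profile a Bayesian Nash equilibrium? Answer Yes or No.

Yes

The buyer plays Offer high: E[Offer high] = 0.625·(9) + 0.375·(-2) = 4.875; E[Offer low] = 0.25. Best-responding. ✓
The seller (reservation value low), facing Offer high: Accept gives 6, Reject gives 2. Proposed Accept is best. ✓
The seller (reservation value high), facing Offer high: Accept gives -3, Reject gives 2. Proposed Reject is best. ✓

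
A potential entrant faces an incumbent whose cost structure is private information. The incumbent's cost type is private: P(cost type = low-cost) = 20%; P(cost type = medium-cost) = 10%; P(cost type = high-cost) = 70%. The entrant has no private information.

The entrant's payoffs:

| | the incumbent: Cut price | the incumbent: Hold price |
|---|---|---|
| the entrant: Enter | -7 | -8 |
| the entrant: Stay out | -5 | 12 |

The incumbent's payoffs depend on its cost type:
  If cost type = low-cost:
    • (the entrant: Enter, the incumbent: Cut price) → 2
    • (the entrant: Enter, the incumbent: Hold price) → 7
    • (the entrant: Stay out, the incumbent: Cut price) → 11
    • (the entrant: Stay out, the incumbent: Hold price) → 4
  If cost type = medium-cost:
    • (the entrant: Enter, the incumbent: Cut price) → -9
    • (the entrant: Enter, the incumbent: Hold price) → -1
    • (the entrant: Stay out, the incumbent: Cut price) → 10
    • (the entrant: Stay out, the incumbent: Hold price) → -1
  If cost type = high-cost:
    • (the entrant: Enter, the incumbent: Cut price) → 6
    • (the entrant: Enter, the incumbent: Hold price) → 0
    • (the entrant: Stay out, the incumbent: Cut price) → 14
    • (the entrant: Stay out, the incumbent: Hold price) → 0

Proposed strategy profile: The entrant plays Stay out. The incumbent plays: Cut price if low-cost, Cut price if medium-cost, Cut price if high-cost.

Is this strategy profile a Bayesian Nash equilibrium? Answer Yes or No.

A profile is a BNE iff every type of every player is best-responding given beliefs about the other side.
The entrant plays Stay out: E[Stay out] = 0.2·(-5) + 0.1·(-5) + 0.7·(-5) = -5; E[Enter] = -7. Best-responding. ✓
The incumbent (cost type low-cost), facing Stay out: Cut price gives 11, Hold price gives 4. Proposed Cut price is best. ✓
The incumbent (cost type medium-cost), facing Stay out: Cut price gives 10, Hold price gives -1. Proposed Cut price is best. ✓
The incumbent (cost type high-cost), facing Stay out: Cut price gives 14, Hold price gives 0. Proposed Cut price is best. ✓

Yes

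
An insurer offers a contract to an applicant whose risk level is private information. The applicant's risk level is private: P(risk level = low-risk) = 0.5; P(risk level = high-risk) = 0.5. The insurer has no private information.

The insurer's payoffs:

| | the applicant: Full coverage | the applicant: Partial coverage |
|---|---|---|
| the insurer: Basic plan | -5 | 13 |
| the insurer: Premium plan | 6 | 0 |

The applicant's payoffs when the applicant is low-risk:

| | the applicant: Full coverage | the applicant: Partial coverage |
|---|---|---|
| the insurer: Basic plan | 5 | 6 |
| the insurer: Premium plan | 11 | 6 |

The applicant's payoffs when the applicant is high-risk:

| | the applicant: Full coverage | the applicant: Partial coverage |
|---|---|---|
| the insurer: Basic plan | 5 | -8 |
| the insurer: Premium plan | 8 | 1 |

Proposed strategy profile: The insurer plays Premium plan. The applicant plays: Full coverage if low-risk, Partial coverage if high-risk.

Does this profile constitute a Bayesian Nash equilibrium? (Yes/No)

No

A profile is a BNE iff every type of every player is best-responding given beliefs about the other side.
The insurer plays Premium plan: E[Premium plan] = 0.5·(6) + 0.5·(0) = 3; E[Basic plan] = 4. Not best-responding. ✗
The applicant (risk level low-risk), facing Premium plan: Full coverage gives 11, Partial coverage gives 6. Proposed Full coverage is best. ✓
The applicant (risk level high-risk), facing Premium plan: Full coverage gives 8, Partial coverage gives 1. Proposed Partial coverage is not best — profitable deviation exists. ✗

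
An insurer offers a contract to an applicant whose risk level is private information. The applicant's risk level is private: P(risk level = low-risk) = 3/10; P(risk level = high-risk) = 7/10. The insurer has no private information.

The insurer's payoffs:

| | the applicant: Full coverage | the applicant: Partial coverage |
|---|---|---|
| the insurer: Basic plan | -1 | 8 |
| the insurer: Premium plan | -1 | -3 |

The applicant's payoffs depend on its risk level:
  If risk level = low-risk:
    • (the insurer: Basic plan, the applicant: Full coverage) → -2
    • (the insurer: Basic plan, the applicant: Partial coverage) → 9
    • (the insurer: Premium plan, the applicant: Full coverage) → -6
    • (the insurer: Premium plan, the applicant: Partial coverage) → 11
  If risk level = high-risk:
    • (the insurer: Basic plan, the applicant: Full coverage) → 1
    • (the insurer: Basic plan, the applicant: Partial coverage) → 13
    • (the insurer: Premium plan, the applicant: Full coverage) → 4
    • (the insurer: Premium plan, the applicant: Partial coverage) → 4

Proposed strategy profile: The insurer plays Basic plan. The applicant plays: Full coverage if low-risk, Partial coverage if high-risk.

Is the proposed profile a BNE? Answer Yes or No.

The insurer plays Basic plan: E[Basic plan] = 3/10·(-1) + 7/10·(8) = 53/10; E[Premium plan] = -12/5. Best-responding. ✓
The applicant (risk level low-risk), facing Basic plan: Full coverage gives -2, Partial coverage gives 9. Proposed Full coverage is not best — profitable deviation exists. ✗
The applicant (risk level high-risk), facing Basic plan: Full coverage gives 1, Partial coverage gives 13. Proposed Partial coverage is best. ✓

No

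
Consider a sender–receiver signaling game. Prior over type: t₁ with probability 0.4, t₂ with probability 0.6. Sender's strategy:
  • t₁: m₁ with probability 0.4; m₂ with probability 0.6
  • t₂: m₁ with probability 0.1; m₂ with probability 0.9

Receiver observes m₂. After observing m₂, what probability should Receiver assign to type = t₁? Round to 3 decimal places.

P(m₂) = 0.4·0.6 + 0.6·0.9 = 0.78
P(t₁ | m₂) = (0.4·0.6) / 0.78 = 0.24 / 0.78 = 0.307692

0.308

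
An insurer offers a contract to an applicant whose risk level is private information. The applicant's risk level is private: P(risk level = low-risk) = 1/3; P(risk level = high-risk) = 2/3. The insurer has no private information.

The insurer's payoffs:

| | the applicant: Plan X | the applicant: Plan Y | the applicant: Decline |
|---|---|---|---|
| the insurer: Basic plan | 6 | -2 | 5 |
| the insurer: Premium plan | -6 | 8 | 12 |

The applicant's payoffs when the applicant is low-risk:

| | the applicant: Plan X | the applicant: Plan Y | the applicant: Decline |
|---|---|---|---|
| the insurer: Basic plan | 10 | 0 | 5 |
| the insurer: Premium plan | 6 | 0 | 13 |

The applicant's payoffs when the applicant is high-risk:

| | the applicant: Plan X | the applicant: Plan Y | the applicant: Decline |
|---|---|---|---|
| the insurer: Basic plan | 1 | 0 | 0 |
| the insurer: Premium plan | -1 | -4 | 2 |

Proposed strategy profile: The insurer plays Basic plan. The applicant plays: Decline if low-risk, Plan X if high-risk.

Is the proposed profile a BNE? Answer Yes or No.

A profile is a BNE iff every type of every player is best-responding given beliefs about the other side.
The insurer plays Basic plan: E[Basic plan] = 1/3·(5) + 2/3·(6) = 17/3; E[Premium plan] = 0. Best-responding. ✓
The applicant (risk level low-risk), facing Basic plan: Plan X gives 10, Plan Y gives 0, Decline gives 5. Proposed Decline is not best — profitable deviation exists. ✗
The applicant (risk level high-risk), facing Basic plan: Plan X gives 1, Plan Y gives 0, Decline gives 0. Proposed Plan X is best. ✓

No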